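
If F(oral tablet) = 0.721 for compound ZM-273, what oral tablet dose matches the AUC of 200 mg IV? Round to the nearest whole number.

For equal systemic exposure: F × D_ev = D_iv
D_ev = D_iv / F = 200 / 0.721 = 277.393 mg

D_oral = 277 mg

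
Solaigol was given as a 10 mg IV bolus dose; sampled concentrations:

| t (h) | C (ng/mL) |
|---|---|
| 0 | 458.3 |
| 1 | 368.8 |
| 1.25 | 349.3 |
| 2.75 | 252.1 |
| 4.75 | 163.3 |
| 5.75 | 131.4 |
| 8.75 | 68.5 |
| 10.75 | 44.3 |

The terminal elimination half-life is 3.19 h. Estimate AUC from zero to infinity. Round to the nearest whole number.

Trapezoidal AUC_0→10.75:
  [0→1]: (458.3+368.8)/2 × 1 = 413.55
  [1→1.25]: (368.8+349.3)/2 × 0.25 = 89.7625
  [1.25→2.75]: (349.3+252.1)/2 × 1.5 = 451.05
  [2.75→4.75]: (252.1+163.3)/2 × 2 = 415.4
  [4.75→5.75]: (163.3+131.4)/2 × 1 = 147.35
  [5.75→8.75]: (131.4+68.5)/2 × 3 = 299.85
  [8.75→10.75]: (68.5+44.3)/2 × 2 = 112.8
  Sum = 1929.7625 ng/mL·h
k_e = ln2 / t½ = 0.693147 / 3.19 = 0.2173 h^-1
Extrapolated tail: C_last / k_e = 44.3 / 0.2173 = 203.866
AUC_0→∞ = 1929.7625 + 203.866 = 2133.6285 ng/mL·h

AUC = 2134 ng/mL·h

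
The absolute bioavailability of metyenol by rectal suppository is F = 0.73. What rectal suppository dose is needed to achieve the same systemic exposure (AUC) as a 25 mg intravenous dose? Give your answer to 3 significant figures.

D_rectal = 34.2 mg

For equal systemic exposure: F × D_ev = D_iv
D_ev = D_iv / F = 25 / 0.73 = 34.2466 mg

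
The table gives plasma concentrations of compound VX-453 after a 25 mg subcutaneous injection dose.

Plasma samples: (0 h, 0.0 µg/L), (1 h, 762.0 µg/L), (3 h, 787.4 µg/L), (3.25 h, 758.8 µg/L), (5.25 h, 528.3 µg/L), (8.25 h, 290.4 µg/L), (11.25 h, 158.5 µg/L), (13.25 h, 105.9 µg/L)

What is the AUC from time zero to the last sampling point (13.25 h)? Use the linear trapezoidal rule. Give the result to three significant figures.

Trapezoidal AUC_0→13.25:
  [0→1]: (0.0+762.0)/2 × 1 = 381.0
  [1→3]: (762.0+787.4)/2 × 2 = 1549.4
  [3→3.25]: (787.4+758.8)/2 × 0.25 = 193.275
  [3.25→5.25]: (758.8+528.3)/2 × 2 = 1287.1
  [5.25→8.25]: (528.3+290.4)/2 × 3 = 1228.05
  [8.25→11.25]: (290.4+158.5)/2 × 3 = 673.35
  [11.25→13.25]: (158.5+105.9)/2 × 2 = 264.4
  Sum = 5576.575 µg/L·h

AUC = 5580 µg/L·h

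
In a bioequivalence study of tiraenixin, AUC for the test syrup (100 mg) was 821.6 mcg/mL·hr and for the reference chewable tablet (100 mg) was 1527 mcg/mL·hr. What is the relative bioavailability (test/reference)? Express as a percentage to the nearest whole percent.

F_rel = (AUC_test/D_test) / (AUC_ref/D_ref)
      = (821.6/100) / (1527/100)
      = 8.216 / 15.27 = 0.5380 = 53.80%

F_rel = 54%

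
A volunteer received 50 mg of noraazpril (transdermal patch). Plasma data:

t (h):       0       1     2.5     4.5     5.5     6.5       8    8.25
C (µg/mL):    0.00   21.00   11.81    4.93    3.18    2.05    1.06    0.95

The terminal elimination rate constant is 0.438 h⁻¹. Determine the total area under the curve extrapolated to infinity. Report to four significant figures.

AUC = 63.27 µg/mL·h

Trapezoidal AUC_0→8.25:
  [0→1]: (0.00+21.00)/2 × 1 = 10.5
  [1→2.5]: (21.00+11.81)/2 × 1.5 = 24.6075
  [2.5→4.5]: (11.81+4.93)/2 × 2 = 16.74
  [4.5→5.5]: (4.93+3.18)/2 × 1 = 4.055
  [5.5→6.5]: (3.18+2.05)/2 × 1 = 2.615
  [6.5→8]: (2.05+1.06)/2 × 1.5 = 2.3325
  [8→8.25]: (1.06+0.95)/2 × 0.25 = 0.25125
  Sum = 61.10125 µg/mL·h
Extrapolated tail: C_last / k_e = 0.95 / 0.438 = 2.169
AUC_0→∞ = 61.10125 + 2.169 = 63.27025 µg/mL·h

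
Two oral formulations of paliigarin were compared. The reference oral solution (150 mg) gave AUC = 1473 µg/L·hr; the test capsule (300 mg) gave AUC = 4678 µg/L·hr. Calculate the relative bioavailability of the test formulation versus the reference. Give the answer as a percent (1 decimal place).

F_rel = 158.8%

F_rel = (AUC_test/D_test) / (AUC_ref/D_ref)
      = (4678/300) / (1473/150)
      = 15.5933 / 9.82 = 1.5879 = 158.79%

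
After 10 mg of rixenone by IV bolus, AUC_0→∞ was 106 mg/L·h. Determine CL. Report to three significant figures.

CL = 0.0943 L/h

CL = Dose_iv / AUC_0→∞
   = 10 / 106 = 0.0943396 L/h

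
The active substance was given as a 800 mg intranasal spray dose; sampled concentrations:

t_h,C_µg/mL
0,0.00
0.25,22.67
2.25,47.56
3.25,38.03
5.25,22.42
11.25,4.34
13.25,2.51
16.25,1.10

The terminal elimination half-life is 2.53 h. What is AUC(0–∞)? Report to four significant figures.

Trapezoidal AUC_0→16.25:
  [0→0.25]: (0.00+22.67)/2 × 0.25 = 2.83375
  [0.25→2.25]: (22.67+47.56)/2 × 2 = 70.23
  [2.25→3.25]: (47.56+38.03)/2 × 1 = 42.795
  [3.25→5.25]: (38.03+22.42)/2 × 2 = 60.45
  [5.25→11.25]: (22.42+4.34)/2 × 6 = 80.28
  [11.25→13.25]: (4.34+2.51)/2 × 2 = 6.85
  [13.25→16.25]: (2.51+1.10)/2 × 3 = 5.415
  Sum = 268.85375 µg/mL·h
k_e = ln2 / t½ = 0.693147 / 2.53 = 0.2740 h^-1
Extrapolated tail: C_last / k_e = 1.10 / 0.274 = 4.015
AUC_0→∞ = 268.85375 + 4.015 = 272.86875 µg/mL·h

AUC = 272.9 µg/mL·h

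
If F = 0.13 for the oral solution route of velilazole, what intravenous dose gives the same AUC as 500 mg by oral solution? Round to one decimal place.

Systemic exposure from an extravascular dose = F × D_ev, so the equivalent IV dose is F × D_ev.
D_iv = F × D_ev = 0.13 × 500 = 65 mg

D_iv = 65.0 mg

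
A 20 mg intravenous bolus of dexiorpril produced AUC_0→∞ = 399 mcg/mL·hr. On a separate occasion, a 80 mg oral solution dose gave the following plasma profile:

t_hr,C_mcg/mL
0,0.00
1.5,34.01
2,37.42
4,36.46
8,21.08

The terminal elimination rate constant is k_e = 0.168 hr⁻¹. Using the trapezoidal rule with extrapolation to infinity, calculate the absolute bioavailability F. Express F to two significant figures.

F = 0.22

Trapezoidal AUC_0→8 (oral solution):
  [0→1.5]: (0.00+34.01)/2 × 1.5 = 25.5075
  [1.5→2]: (34.01+37.42)/2 × 0.5 = 17.8575
  [2→4]: (37.42+36.46)/2 × 2 = 73.88
  [4→8]: (36.46+21.08)/2 × 4 = 115.08
  Sum = 232.325 mcg/mL·hr
Tail: C_last/k_e = 21.08/0.168 = 125.476
AUC_0→∞ (oral solution) = 232.325 + 125.476 = 357.801 mcg/mL·hr
F = (AUC_ev/D_ev)/(AUC_iv/D_iv) = (357.801/80)/(399/20) = 4.4725125/19.95 = 0.2242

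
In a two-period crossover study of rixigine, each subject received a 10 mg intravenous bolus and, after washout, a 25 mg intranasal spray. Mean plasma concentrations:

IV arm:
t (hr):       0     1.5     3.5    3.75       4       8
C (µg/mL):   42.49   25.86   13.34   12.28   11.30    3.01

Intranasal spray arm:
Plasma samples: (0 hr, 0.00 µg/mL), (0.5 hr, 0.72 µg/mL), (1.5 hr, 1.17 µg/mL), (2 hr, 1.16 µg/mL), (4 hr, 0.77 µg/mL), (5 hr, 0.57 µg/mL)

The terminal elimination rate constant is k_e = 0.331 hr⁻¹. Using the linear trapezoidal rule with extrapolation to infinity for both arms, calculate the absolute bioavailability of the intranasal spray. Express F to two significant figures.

F = 0.018

Trapezoidal AUC_0→8 (IV):
  [0→1.5]: (42.49+25.86)/2 × 1.5 = 51.2625
  [1.5→3.5]: (25.86+13.34)/2 × 2 = 39.2
  [3.5→3.75]: (13.34+12.28)/2 × 0.25 = 3.2025
  [3.75→4]: (12.28+11.30)/2 × 0.25 = 2.9475
  [4→8]: (11.30+3.01)/2 × 4 = 28.62
  Sum = 125.2325 µg/mL·hr
IV tail: 3.01/0.331 = 9.094; AUC_iv,0→∞ = 125.2325 + 9.094 = 134.3265 µg/mL·hr
Trapezoidal AUC_0→5 (intranasal spray):
  [0→0.5]: (0.00+0.72)/2 × 0.5 = 0.18
  [0.5→1.5]: (0.72+1.17)/2 × 1 = 0.945
  [1.5→2]: (1.17+1.16)/2 × 0.5 = 0.5825
  [2→4]: (1.16+0.77)/2 × 2 = 1.93
  [4→5]: (0.77+0.57)/2 × 1 = 0.67
  Sum = 4.3075 µg/mL·hr
intranasal spray tail: 0.57/0.331 = 1.722; AUC_ev,0→∞ = 4.3075 + 1.722 = 6.0295 µg/mL·hr
F = (AUC_ev/D_ev)/(AUC_iv/D_iv) = (6.0295/25)/(134.3265/10) = 0.24118/13.43265 = 0.0180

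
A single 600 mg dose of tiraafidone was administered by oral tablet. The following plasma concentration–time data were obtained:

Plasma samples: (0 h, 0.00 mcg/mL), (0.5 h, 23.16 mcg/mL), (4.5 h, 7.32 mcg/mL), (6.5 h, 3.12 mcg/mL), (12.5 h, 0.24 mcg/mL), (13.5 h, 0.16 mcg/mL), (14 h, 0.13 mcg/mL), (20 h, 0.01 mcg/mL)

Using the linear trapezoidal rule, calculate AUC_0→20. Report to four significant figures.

AUC = 87.96 mcg/mL·h

Trapezoidal AUC_0→20:
  [0→0.5]: (0.00+23.16)/2 × 0.5 = 5.79
  [0.5→4.5]: (23.16+7.32)/2 × 4 = 60.96
  [4.5→6.5]: (7.32+3.12)/2 × 2 = 10.44
  [6.5→12.5]: (3.12+0.24)/2 × 6 = 10.08
  [12.5→13.5]: (0.24+0.16)/2 × 1 = 0.2
  [13.5→14]: (0.16+0.13)/2 × 0.5 = 0.0725
  [14→20]: (0.13+0.01)/2 × 6 = 0.42
  Sum = 87.9625 mcg/mL·h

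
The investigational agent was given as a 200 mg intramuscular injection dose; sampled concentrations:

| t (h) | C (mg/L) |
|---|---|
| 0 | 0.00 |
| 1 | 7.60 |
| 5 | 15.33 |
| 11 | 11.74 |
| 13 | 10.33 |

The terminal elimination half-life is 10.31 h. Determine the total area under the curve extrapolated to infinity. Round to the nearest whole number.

Trapezoidal AUC_0→13:
  [0→1]: (0.00+7.60)/2 × 1 = 3.8
  [1→5]: (7.60+15.33)/2 × 4 = 45.86
  [5→11]: (15.33+11.74)/2 × 6 = 81.21
  [11→13]: (11.74+10.33)/2 × 2 = 22.07
  Sum = 152.94 mg/L·h
k_e = ln2 / t½ = 0.693147 / 10.31 = 0.0672 h^-1
Extrapolated tail: C_last / k_e = 10.33 / 0.0672 = 153.720
AUC_0→∞ = 152.94 + 153.720 = 306.66 mg/L·h

AUC = 307 mg/L·h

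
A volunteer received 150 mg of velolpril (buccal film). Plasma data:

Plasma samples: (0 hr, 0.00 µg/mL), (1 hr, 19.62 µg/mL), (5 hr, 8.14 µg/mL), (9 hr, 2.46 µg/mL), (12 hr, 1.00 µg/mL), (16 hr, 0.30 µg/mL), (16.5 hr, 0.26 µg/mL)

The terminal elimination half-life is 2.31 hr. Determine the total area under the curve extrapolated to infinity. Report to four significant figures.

Trapezoidal AUC_0→16.5:
  [0→1]: (0.00+19.62)/2 × 1 = 9.81
  [1→5]: (19.62+8.14)/2 × 4 = 55.52
  [5→9]: (8.14+2.46)/2 × 4 = 21.2
  [9→12]: (2.46+1.00)/2 × 3 = 5.19
  [12→16]: (1.00+0.30)/2 × 4 = 2.6
  [16→16.5]: (0.30+0.26)/2 × 0.5 = 0.14
  Sum = 94.46 µg/mL·hr
k_e = ln2 / t½ = 0.693147 / 2.31 = 0.3001 hr^-1
Extrapolated tail: C_last / k_e = 0.26 / 0.3001 = 0.866
AUC_0→∞ = 94.46 + 0.866 = 95.326 µg/mL·hr

AUC = 95.33 µg/mL·hr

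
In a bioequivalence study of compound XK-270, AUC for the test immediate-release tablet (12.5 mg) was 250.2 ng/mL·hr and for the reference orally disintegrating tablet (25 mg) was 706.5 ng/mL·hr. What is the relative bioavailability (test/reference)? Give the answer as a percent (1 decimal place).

F_rel = 70.8%

F_rel = (AUC_test/D_test) / (AUC_ref/D_ref)
      = (250.2/12.5) / (706.5/25)
      = 20.016 / 28.26 = 0.7083 = 70.83%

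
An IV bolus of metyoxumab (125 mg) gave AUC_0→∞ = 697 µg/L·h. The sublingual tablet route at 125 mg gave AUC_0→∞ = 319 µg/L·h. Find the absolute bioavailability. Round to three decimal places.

F = (AUC_ev / D_ev) / (AUC_iv / D_iv)
  = (319/125) / (697/125)
  = 2.552 / 5.576 = 0.4577

F = 0.458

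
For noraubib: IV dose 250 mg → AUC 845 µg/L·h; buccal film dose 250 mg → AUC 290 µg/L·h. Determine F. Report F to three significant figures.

F = (AUC_ev / D_ev) / (AUC_iv / D_iv)
  = (290/250) / (845/250)
  = 1.16 / 3.38 = 0.3432

F = 0.343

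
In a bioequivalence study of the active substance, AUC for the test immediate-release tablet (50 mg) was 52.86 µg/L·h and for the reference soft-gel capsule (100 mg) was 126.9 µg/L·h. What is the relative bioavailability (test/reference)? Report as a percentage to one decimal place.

F_rel = 83.3%

F_rel = (AUC_test/D_test) / (AUC_ref/D_ref)
      = (52.86/50) / (126.9/100)
      = 1.0572 / 1.269 = 0.8331 = 83.31%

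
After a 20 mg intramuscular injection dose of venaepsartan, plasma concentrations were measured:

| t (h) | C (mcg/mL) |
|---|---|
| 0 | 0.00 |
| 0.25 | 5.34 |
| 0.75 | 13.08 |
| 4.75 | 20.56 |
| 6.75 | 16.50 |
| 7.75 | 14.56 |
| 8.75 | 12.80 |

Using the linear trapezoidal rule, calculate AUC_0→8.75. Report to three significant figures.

Trapezoidal AUC_0→8.75:
  [0→0.25]: (0.00+5.34)/2 × 0.25 = 0.6675
  [0.25→0.75]: (5.34+13.08)/2 × 0.5 = 4.605
  [0.75→4.75]: (13.08+20.56)/2 × 4 = 67.28
  [4.75→6.75]: (20.56+16.50)/2 × 2 = 37.06
  [6.75→7.75]: (16.50+14.56)/2 × 1 = 15.53
  [7.75→8.75]: (14.56+12.80)/2 × 1 = 13.68
  Sum = 138.8225 mcg/mL·h

AUC = 139 mcg/mL·h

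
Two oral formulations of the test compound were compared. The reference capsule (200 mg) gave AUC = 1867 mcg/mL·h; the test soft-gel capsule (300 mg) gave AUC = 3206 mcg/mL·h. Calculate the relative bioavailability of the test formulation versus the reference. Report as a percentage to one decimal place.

F_rel = (AUC_test/D_test) / (AUC_ref/D_ref)
      = (3206/300) / (1867/200)
      = 10.6867 / 9.335 = 1.1448 = 114.48%

F_rel = 114.5%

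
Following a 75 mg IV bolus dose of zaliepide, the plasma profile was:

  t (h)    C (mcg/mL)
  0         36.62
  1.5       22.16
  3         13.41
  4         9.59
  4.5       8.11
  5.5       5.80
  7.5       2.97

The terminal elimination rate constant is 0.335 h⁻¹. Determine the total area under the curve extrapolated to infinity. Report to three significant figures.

Trapezoidal AUC_0→7.5:
  [0→1.5]: (36.62+22.16)/2 × 1.5 = 44.085
  [1.5→3]: (22.16+13.41)/2 × 1.5 = 26.6775
  [3→4]: (13.41+9.59)/2 × 1 = 11.5
  [4→4.5]: (9.59+8.11)/2 × 0.5 = 4.425
  [4.5→5.5]: (8.11+5.80)/2 × 1 = 6.955
  [5.5→7.5]: (5.80+2.97)/2 × 2 = 8.77
  Sum = 102.4125 mcg/mL·h
Extrapolated tail: C_last / k_e = 2.97 / 0.335 = 8.866
AUC_0→∞ = 102.4125 + 8.866 = 111.2785 mcg/mL·h

AUC = 111 mcg/mL·h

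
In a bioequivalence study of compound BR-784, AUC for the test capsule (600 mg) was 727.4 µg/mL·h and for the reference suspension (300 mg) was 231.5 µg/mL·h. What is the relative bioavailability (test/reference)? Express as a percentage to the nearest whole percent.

F_rel = (AUC_test/D_test) / (AUC_ref/D_ref)
      = (727.4/600) / (231.5/300)
      = 1.21233 / 0.771667 = 1.5711 = 157.11%

F_rel = 157%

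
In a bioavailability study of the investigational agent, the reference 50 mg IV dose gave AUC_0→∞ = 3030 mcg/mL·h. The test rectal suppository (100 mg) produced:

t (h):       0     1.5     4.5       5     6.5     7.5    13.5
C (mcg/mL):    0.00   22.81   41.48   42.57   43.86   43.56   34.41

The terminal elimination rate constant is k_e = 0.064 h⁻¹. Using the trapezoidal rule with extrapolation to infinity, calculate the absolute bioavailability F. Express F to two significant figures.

Trapezoidal AUC_0→13.5 (rectal suppository):
  [0→1.5]: (0.00+22.81)/2 × 1.5 = 17.1075
  [1.5→4.5]: (22.81+41.48)/2 × 3 = 96.435
  [4.5→5]: (41.48+42.57)/2 × 0.5 = 21.0125
  [5→6.5]: (42.57+43.86)/2 × 1.5 = 64.8225
  [6.5→7.5]: (43.86+43.56)/2 × 1 = 43.71
  [7.5→13.5]: (43.56+34.41)/2 × 6 = 233.91
  Sum = 476.9975 mcg/mL·h
Tail: C_last/k_e = 34.41/0.064 = 537.656
AUC_0→∞ (rectal suppository) = 476.9975 + 537.656 = 1014.6535 mcg/mL·h
F = (AUC_ev/D_ev)/(AUC_iv/D_iv) = (1014.6535/100)/(3030/50) = 10.146535/60.6 = 0.1674

F = 0.17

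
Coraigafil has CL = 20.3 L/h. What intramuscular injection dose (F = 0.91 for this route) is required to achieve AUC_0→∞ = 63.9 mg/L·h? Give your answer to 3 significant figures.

Dose = CL × AUC_0→∞ / F
     = 20.3 × 63.9 / 0.91 = 1425.46 mg

Dose = 1430 mg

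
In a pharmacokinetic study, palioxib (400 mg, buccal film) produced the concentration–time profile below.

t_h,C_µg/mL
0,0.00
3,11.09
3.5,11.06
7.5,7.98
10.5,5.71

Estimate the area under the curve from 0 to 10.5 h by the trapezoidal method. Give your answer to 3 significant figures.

Trapezoidal AUC_0→10.5:
  [0→3]: (0.00+11.09)/2 × 3 = 16.635
  [3→3.5]: (11.09+11.06)/2 × 0.5 = 5.5375
  [3.5→7.5]: (11.06+7.98)/2 × 4 = 38.08
  [7.5→10.5]: (7.98+5.71)/2 × 3 = 20.535
  Sum = 80.7875 µg/mL·h

AUC = 80.8 µg/mL·h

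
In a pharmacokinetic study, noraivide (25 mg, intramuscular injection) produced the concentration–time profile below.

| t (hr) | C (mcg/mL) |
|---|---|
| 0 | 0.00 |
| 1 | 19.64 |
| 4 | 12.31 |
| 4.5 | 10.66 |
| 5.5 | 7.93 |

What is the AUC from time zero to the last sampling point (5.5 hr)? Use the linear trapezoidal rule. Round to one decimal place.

Trapezoidal AUC_0→5.5:
  [0→1]: (0.00+19.64)/2 × 1 = 9.82
  [1→4]: (19.64+12.31)/2 × 3 = 47.925
  [4→4.5]: (12.31+10.66)/2 × 0.5 = 5.7425
  [4.5→5.5]: (10.66+7.93)/2 × 1 = 9.295
  Sum = 72.7825 mcg/mL·hr

AUC = 72.8 mcg/mL·hr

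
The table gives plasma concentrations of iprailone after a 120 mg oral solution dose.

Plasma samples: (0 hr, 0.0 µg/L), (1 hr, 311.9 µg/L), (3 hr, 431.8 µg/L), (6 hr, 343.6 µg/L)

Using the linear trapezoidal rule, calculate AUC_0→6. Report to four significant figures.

AUC = 2063 µg/L·hr

Trapezoidal AUC_0→6:
  [0→1]: (0.0+311.9)/2 × 1 = 155.95
  [1→3]: (311.9+431.8)/2 × 2 = 743.7
  [3→6]: (431.8+343.6)/2 × 3 = 1163.1
  Sum = 2062.75 µg/L·hr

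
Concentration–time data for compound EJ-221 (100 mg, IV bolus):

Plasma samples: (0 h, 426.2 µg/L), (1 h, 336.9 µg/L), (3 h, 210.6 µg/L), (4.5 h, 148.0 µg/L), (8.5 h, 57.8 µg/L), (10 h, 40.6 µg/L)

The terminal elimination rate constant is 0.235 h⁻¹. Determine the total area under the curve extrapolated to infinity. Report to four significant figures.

Trapezoidal AUC_0→10:
  [0→1]: (426.2+336.9)/2 × 1 = 381.55
  [1→3]: (336.9+210.6)/2 × 2 = 547.5
  [3→4.5]: (210.6+148.0)/2 × 1.5 = 268.95
  [4.5→8.5]: (148.0+57.8)/2 × 4 = 411.6
  [8.5→10]: (57.8+40.6)/2 × 1.5 = 73.8
  Sum = 1683.4 µg/L·h
Extrapolated tail: C_last / k_e = 40.6 / 0.235 = 172.766
AUC_0→∞ = 1683.4 + 172.766 = 1856.166 µg/L·h

AUC = 1856 µg/L·h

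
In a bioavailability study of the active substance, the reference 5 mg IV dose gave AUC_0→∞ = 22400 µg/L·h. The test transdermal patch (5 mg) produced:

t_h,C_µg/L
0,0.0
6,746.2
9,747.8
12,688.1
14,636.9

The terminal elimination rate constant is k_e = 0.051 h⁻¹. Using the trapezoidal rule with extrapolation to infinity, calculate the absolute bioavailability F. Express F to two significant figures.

F = 0.91

Trapezoidal AUC_0→14 (transdermal patch):
  [0→6]: (0.0+746.2)/2 × 6 = 2238.6
  [6→9]: (746.2+747.8)/2 × 3 = 2241.0
  [9→12]: (747.8+688.1)/2 × 3 = 2153.85
  [12→14]: (688.1+636.9)/2 × 2 = 1325.0
  Sum = 7958.45 µg/L·h
Tail: C_last/k_e = 636.9/0.051 = 12488.235
AUC_0→∞ (transdermal patch) = 7958.45 + 12488.235 = 20446.685 µg/L·h
F = (AUC_ev/D_ev)/(AUC_iv/D_iv) = (20446.685/5)/(22400/5) = 4089.337/4480 = 0.9128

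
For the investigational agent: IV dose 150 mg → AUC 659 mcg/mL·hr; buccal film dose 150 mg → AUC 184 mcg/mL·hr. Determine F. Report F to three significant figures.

F = 0.279

F = (AUC_ev / D_ev) / (AUC_iv / D_iv)
  = (184/150) / (659/150)
  = 1.22667 / 4.39333 = 0.2792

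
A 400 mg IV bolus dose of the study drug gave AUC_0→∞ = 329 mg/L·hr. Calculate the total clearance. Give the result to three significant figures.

CL = Dose_iv / AUC_0→∞
   = 400 / 329 = 1.21581 L/hr

CL = 1.22 L/hr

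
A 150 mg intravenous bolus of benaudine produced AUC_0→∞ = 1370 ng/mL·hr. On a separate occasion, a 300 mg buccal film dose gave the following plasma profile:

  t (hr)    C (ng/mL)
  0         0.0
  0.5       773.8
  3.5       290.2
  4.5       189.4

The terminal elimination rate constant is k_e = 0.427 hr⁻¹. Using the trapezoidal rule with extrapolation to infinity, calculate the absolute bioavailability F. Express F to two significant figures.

Trapezoidal AUC_0→4.5 (buccal film):
  [0→0.5]: (0.0+773.8)/2 × 0.5 = 193.45
  [0.5→3.5]: (773.8+290.2)/2 × 3 = 1596.0
  [3.5→4.5]: (290.2+189.4)/2 × 1 = 239.8
  Sum = 2029.25 ng/mL·hr
Tail: C_last/k_e = 189.4/0.427 = 443.560
AUC_0→∞ (buccal film) = 2029.25 + 443.560 = 2472.81 ng/mL·hr
F = (AUC_ev/D_ev)/(AUC_iv/D_iv) = (2472.81/300)/(1370/150) = 8.2427/9.13333 = 0.9025

F = 0.90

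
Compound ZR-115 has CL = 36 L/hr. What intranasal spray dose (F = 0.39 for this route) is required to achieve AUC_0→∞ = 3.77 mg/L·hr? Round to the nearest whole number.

Dose = 348 mg

Dose = CL × AUC_0→∞ / F
     = 36 × 3.77 / 0.39 = 348 mg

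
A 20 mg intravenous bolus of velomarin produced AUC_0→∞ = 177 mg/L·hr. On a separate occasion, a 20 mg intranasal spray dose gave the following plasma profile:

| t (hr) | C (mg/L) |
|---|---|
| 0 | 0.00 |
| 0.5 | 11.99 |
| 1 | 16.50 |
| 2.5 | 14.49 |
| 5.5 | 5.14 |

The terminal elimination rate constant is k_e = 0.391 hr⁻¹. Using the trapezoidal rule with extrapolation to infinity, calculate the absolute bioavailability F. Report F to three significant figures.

Trapezoidal AUC_0→5.5 (intranasal spray):
  [0→0.5]: (0.00+11.99)/2 × 0.5 = 2.9975
  [0.5→1]: (11.99+16.50)/2 × 0.5 = 7.1225
  [1→2.5]: (16.50+14.49)/2 × 1.5 = 23.2425
  [2.5→5.5]: (14.49+5.14)/2 × 3 = 29.445
  Sum = 62.8075 mg/L·hr
Tail: C_last/k_e = 5.14/0.391 = 13.146
AUC_0→∞ (intranasal spray) = 62.8075 + 13.146 = 75.9535 mg/L·hr
F = (AUC_ev/D_ev)/(AUC_iv/D_iv) = (75.9535/20)/(177/20) = 3.797675/8.85 = 0.4291

F = 0.429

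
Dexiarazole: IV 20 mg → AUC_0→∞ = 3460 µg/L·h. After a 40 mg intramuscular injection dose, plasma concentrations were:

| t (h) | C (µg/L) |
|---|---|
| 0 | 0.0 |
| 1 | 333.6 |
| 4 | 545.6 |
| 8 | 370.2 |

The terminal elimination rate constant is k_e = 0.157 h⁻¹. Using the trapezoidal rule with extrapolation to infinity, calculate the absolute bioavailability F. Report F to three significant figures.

F = 0.820

Trapezoidal AUC_0→8 (intramuscular injection):
  [0→1]: (0.0+333.6)/2 × 1 = 166.8
  [1→4]: (333.6+545.6)/2 × 3 = 1318.8
  [4→8]: (545.6+370.2)/2 × 4 = 1831.6
  Sum = 3317.2 µg/L·h
Tail: C_last/k_e = 370.2/0.157 = 2357.962
AUC_0→∞ (intramuscular injection) = 3317.2 + 2357.962 = 5675.162 µg/L·h
F = (AUC_ev/D_ev)/(AUC_iv/D_iv) = (5675.162/40)/(3460/20) = 141.87905/173 = 0.8201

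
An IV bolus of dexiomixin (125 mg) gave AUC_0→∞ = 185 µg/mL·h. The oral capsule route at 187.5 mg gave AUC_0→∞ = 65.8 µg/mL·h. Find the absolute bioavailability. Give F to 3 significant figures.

F = 0.237

F = (AUC_ev / D_ev) / (AUC_iv / D_iv)
  = (65.8/187.5) / (185/125)
  = 0.350933 / 1.48 = 0.2371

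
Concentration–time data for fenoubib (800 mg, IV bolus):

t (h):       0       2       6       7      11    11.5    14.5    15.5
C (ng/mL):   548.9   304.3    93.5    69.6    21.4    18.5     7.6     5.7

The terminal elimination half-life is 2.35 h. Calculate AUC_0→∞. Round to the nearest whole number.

AUC = 1987 ng/mL·h

Trapezoidal AUC_0→15.5:
  [0→2]: (548.9+304.3)/2 × 2 = 853.2
  [2→6]: (304.3+93.5)/2 × 4 = 795.6
  [6→7]: (93.5+69.6)/2 × 1 = 81.55
  [7→11]: (69.6+21.4)/2 × 4 = 182.0
  [11→11.5]: (21.4+18.5)/2 × 0.5 = 9.975
  [11.5→14.5]: (18.5+7.6)/2 × 3 = 39.15
  [14.5→15.5]: (7.6+5.7)/2 × 1 = 6.65
  Sum = 1968.125 ng/mL·h
k_e = ln2 / t½ = 0.693147 / 2.35 = 0.2950 h^-1
Extrapolated tail: C_last / k_e = 5.7 / 0.295 = 19.322
AUC_0→∞ = 1968.125 + 19.322 = 1987.447 ng/mL·h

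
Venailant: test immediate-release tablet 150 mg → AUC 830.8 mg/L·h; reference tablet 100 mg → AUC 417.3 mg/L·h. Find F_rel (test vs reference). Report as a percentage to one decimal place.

F_rel = 132.7%

F_rel = (AUC_test/D_test) / (AUC_ref/D_ref)
      = (830.8/150) / (417.3/100)
      = 5.53867 / 4.173 = 1.3273 = 132.73%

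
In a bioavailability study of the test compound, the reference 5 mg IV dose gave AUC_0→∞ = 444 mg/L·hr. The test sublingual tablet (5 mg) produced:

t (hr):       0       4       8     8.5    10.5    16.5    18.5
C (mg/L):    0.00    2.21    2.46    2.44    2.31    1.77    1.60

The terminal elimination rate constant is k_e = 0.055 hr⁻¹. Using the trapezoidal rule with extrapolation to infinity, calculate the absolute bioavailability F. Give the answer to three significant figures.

Trapezoidal AUC_0→18.5 (sublingual tablet):
  [0→4]: (0.00+2.21)/2 × 4 = 4.42
  [4→8]: (2.21+2.46)/2 × 4 = 9.34
  [8→8.5]: (2.46+2.44)/2 × 0.5 = 1.225
  [8.5→10.5]: (2.44+2.31)/2 × 2 = 4.75
  [10.5→16.5]: (2.31+1.77)/2 × 6 = 12.24
  [16.5→18.5]: (1.77+1.60)/2 × 2 = 3.37
  Sum = 35.345 mg/L·hr
Tail: C_last/k_e = 1.60/0.055 = 29.091
AUC_0→∞ (sublingual tablet) = 35.345 + 29.091 = 64.436 mg/L·hr
F = (AUC_ev/D_ev)/(AUC_iv/D_iv) = (64.436/5)/(444/5) = 12.8872/88.8 = 0.1451

F = 0.145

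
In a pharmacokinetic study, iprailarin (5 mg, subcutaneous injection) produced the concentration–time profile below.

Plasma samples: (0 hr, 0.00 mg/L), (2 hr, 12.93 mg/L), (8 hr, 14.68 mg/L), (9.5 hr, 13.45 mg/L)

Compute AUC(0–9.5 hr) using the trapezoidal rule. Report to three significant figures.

Trapezoidal AUC_0→9.5:
  [0→2]: (0.00+12.93)/2 × 2 = 12.93
  [2→8]: (12.93+14.68)/2 × 6 = 82.83
  [8→9.5]: (14.68+13.45)/2 × 1.5 = 21.0975
  Sum = 116.8575 mg/L·hr

AUC = 117 mg/L·hr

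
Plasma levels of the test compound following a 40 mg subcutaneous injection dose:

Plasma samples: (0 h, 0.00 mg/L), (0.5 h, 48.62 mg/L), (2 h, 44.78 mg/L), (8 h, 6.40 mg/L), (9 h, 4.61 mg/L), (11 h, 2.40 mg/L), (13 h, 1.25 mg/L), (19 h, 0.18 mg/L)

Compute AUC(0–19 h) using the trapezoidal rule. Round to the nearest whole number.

AUC = 256 mg/L·h

Trapezoidal AUC_0→19:
  [0→0.5]: (0.00+48.62)/2 × 0.5 = 12.155
  [0.5→2]: (48.62+44.78)/2 × 1.5 = 70.05
  [2→8]: (44.78+6.40)/2 × 6 = 153.54
  [8→9]: (6.40+4.61)/2 × 1 = 5.505
  [9→11]: (4.61+2.40)/2 × 2 = 7.01
  [11→13]: (2.40+1.25)/2 × 2 = 3.65
  [13→19]: (1.25+0.18)/2 × 6 = 4.29
  Sum = 256.2 mg/L·h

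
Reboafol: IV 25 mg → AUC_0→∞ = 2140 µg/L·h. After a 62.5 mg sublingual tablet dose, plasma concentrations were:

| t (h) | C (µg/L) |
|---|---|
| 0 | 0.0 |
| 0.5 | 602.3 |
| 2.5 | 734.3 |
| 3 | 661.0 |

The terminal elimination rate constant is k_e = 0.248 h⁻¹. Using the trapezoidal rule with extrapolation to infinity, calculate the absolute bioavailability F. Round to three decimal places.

Trapezoidal AUC_0→3 (sublingual tablet):
  [0→0.5]: (0.0+602.3)/2 × 0.5 = 150.575
  [0.5→2.5]: (602.3+734.3)/2 × 2 = 1336.6
  [2.5→3]: (734.3+661.0)/2 × 0.5 = 348.825
  Sum = 1836.0 µg/L·h
Tail: C_last/k_e = 661.0/0.248 = 2665.323
AUC_0→∞ (sublingual tablet) = 1836.0 + 2665.323 = 4501.323 µg/L·h
F = (AUC_ev/D_ev)/(AUC_iv/D_iv) = (4501.323/62.5)/(2140/25) = 72.021168/85.6 = 0.8414

F = 0.841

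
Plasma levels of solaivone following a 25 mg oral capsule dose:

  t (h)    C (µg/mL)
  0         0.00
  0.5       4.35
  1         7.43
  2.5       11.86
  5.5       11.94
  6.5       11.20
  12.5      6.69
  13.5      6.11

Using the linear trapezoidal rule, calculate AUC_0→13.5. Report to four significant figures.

AUC = 125.8 µg/mL·h

Trapezoidal AUC_0→13.5:
  [0→0.5]: (0.00+4.35)/2 × 0.5 = 1.0875
  [0.5→1]: (4.35+7.43)/2 × 0.5 = 2.945
  [1→2.5]: (7.43+11.86)/2 × 1.5 = 14.4675
  [2.5→5.5]: (11.86+11.94)/2 × 3 = 35.7
  [5.5→6.5]: (11.94+11.20)/2 × 1 = 11.57
  [6.5→12.5]: (11.20+6.69)/2 × 6 = 53.67
  [12.5→13.5]: (6.69+6.11)/2 × 1 = 6.4
  Sum = 125.84 µg/mL·h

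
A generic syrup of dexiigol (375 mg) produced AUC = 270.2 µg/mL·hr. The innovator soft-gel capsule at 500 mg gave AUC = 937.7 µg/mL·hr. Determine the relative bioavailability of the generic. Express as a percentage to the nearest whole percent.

F_rel = 38%

F_rel = (AUC_test/D_test) / (AUC_ref/D_ref)
      = (270.2/375) / (937.7/500)
      = 0.720533 / 1.8754 = 0.3842 = 38.42%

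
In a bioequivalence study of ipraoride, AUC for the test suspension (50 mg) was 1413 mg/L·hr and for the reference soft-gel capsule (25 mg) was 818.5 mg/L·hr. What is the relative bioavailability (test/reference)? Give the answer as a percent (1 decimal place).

F_rel = (AUC_test/D_test) / (AUC_ref/D_ref)
      = (1413/50) / (818.5/25)
      = 28.26 / 32.74 = 0.8632 = 86.32%

F_rel = 86.3%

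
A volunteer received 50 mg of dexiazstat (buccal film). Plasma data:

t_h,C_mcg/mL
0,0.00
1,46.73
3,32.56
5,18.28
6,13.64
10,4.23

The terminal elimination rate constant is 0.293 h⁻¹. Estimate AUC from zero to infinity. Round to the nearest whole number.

Trapezoidal AUC_0→10:
  [0→1]: (0.00+46.73)/2 × 1 = 23.365
  [1→3]: (46.73+32.56)/2 × 2 = 79.29
  [3→5]: (32.56+18.28)/2 × 2 = 50.84
  [5→6]: (18.28+13.64)/2 × 1 = 15.96
  [6→10]: (13.64+4.23)/2 × 4 = 35.74
  Sum = 205.195 mcg/mL·h
Extrapolated tail: C_last / k_e = 4.23 / 0.293 = 14.437
AUC_0→∞ = 205.195 + 14.437 = 219.632 mcg/mL·h

AUC = 220 mcg/mL·h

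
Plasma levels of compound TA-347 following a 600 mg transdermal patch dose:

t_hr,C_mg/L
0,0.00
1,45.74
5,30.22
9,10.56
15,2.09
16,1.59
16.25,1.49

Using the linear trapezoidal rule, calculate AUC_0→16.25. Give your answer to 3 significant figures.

AUC = 297 mg/L·hr

Trapezoidal AUC_0→16.25:
  [0→1]: (0.00+45.74)/2 × 1 = 22.87
  [1→5]: (45.74+30.22)/2 × 4 = 151.92
  [5→9]: (30.22+10.56)/2 × 4 = 81.56
  [9→15]: (10.56+2.09)/2 × 6 = 37.95
  [15→16]: (2.09+1.59)/2 × 1 = 1.84
  [16→16.25]: (1.59+1.49)/2 × 0.25 = 0.385
  Sum = 296.525 mg/L·hr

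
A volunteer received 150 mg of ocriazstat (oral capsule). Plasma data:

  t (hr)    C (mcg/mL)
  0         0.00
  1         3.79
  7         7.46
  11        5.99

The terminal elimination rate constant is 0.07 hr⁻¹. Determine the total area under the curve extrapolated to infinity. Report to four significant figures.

Trapezoidal AUC_0→11:
  [0→1]: (0.00+3.79)/2 × 1 = 1.895
  [1→7]: (3.79+7.46)/2 × 6 = 33.75
  [7→11]: (7.46+5.99)/2 × 4 = 26.9
  Sum = 62.545 mcg/mL·hr
Extrapolated tail: C_last / k_e = 5.99 / 0.07 = 85.571
AUC_0→∞ = 62.545 + 85.571 = 148.116 mcg/mL·hr

AUC = 148.1 mcg/mL·hr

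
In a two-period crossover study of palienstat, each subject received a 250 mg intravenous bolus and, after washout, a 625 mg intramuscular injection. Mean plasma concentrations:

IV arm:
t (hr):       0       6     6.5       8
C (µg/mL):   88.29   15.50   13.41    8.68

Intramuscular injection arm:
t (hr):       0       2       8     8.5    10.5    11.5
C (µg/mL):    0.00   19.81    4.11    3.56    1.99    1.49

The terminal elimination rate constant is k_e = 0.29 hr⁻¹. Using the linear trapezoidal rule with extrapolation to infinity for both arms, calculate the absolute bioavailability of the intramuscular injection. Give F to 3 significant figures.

Trapezoidal AUC_0→8 (IV):
  [0→6]: (88.29+15.50)/2 × 6 = 311.37
  [6→6.5]: (15.50+13.41)/2 × 0.5 = 7.2275
  [6.5→8]: (13.41+8.68)/2 × 1.5 = 16.5675
  Sum = 335.165 µg/mL·hr
IV tail: 8.68/0.29 = 29.931; AUC_iv,0→∞ = 335.165 + 29.931 = 365.096 µg/mL·hr
Trapezoidal AUC_0→11.5 (intramuscular injection):
  [0→2]: (0.00+19.81)/2 × 2 = 19.81
  [2→8]: (19.81+4.11)/2 × 6 = 71.76
  [8→8.5]: (4.11+3.56)/2 × 0.5 = 1.9175
  [8.5→10.5]: (3.56+1.99)/2 × 2 = 5.55
  [10.5→11.5]: (1.99+1.49)/2 × 1 = 1.74
  Sum = 100.7775 µg/mL·hr
intramuscular injection tail: 1.49/0.29 = 5.138; AUC_ev,0→∞ = 100.7775 + 5.138 = 105.9155 µg/mL·hr
F = (AUC_ev/D_ev)/(AUC_iv/D_iv) = (105.9155/625)/(365.096/250) = 0.1694648/1.460384 = 0.1160

F = 0.116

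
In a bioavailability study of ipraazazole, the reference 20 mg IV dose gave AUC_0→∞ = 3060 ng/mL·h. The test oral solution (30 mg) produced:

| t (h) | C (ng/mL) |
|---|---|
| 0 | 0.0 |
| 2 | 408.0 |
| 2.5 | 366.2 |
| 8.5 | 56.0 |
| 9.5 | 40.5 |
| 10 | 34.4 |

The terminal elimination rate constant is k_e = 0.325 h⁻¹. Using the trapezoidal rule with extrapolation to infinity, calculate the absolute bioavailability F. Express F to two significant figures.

Trapezoidal AUC_0→10 (oral solution):
  [0→2]: (0.0+408.0)/2 × 2 = 408.0
  [2→2.5]: (408.0+366.2)/2 × 0.5 = 193.55
  [2.5→8.5]: (366.2+56.0)/2 × 6 = 1266.6
  [8.5→9.5]: (56.0+40.5)/2 × 1 = 48.25
  [9.5→10]: (40.5+34.4)/2 × 0.5 = 18.725
  Sum = 1935.125 ng/mL·h
Tail: C_last/k_e = 34.4/0.325 = 105.846
AUC_0→∞ (oral solution) = 1935.125 + 105.846 = 2040.971 ng/mL·h
F = (AUC_ev/D_ev)/(AUC_iv/D_iv) = (2040.971/30)/(3060/20) = 68.0324/153 = 0.4447

F = 0.44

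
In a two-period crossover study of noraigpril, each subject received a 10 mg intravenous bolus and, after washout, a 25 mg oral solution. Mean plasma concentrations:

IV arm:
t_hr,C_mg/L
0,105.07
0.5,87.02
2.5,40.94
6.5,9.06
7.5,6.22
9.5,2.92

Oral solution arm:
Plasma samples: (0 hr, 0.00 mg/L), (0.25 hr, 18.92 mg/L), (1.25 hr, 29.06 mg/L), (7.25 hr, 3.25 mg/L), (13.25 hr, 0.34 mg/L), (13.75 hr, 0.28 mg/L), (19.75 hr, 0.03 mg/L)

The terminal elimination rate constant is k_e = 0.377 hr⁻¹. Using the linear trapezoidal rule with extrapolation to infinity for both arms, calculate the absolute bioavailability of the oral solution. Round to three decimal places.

Trapezoidal AUC_0→9.5 (IV):
  [0→0.5]: (105.07+87.02)/2 × 0.5 = 48.0225
  [0.5→2.5]: (87.02+40.94)/2 × 2 = 127.96
  [2.5→6.5]: (40.94+9.06)/2 × 4 = 100.0
  [6.5→7.5]: (9.06+6.22)/2 × 1 = 7.64
  [7.5→9.5]: (6.22+2.92)/2 × 2 = 9.14
  Sum = 292.7625 mg/L·hr
IV tail: 2.92/0.377 = 7.745; AUC_iv,0→∞ = 292.7625 + 7.745 = 300.5075 mg/L·hr
Trapezoidal AUC_0→19.75 (oral solution):
  [0→0.25]: (0.00+18.92)/2 × 0.25 = 2.365
  [0.25→1.25]: (18.92+29.06)/2 × 1 = 23.99
  [1.25→7.25]: (29.06+3.25)/2 × 6 = 96.93
  [7.25→13.25]: (3.25+0.34)/2 × 6 = 10.77
  [13.25→13.75]: (0.34+0.28)/2 × 0.5 = 0.155
  [13.75→19.75]: (0.28+0.03)/2 × 6 = 0.93
  Sum = 135.14 mg/L·hr
oral solution tail: 0.03/0.377 = 0.080; AUC_ev,0→∞ = 135.14 + 0.080 = 135.22 mg/L·hr
F = (AUC_ev/D_ev)/(AUC_iv/D_iv) = (135.22/25)/(300.5075/10) = 5.4088/30.05075 = 0.1800

F = 0.180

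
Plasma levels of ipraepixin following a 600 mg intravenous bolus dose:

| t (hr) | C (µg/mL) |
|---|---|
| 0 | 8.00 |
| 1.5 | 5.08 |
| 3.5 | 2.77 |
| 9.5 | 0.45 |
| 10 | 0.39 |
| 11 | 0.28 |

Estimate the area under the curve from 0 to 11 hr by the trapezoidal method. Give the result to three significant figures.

Trapezoidal AUC_0→11:
  [0→1.5]: (8.00+5.08)/2 × 1.5 = 9.81
  [1.5→3.5]: (5.08+2.77)/2 × 2 = 7.85
  [3.5→9.5]: (2.77+0.45)/2 × 6 = 9.66
  [9.5→10]: (0.45+0.39)/2 × 0.5 = 0.21
  [10→11]: (0.39+0.28)/2 × 1 = 0.335
  Sum = 27.865 µg/mL·hr

AUC = 27.9 µg/mL·hr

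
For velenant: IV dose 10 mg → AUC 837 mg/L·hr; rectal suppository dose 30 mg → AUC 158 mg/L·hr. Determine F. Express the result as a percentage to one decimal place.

F = 6.3%

F = (AUC_ev / D_ev) / (AUC_iv / D_iv)
  = (158/30) / (837/10)
  = 5.26667 / 83.7 = 0.0629
  = 6.29%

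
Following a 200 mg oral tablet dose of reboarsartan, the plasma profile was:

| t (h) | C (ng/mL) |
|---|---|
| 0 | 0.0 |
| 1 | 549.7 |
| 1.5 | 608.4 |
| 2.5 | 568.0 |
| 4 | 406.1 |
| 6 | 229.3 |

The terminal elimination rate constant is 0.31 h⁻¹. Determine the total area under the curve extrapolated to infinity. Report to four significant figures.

AUC = 3258 ng/mL·h

Trapezoidal AUC_0→6:
  [0→1]: (0.0+549.7)/2 × 1 = 274.85
  [1→1.5]: (549.7+608.4)/2 × 0.5 = 289.525
  [1.5→2.5]: (608.4+568.0)/2 × 1 = 588.2
  [2.5→4]: (568.0+406.1)/2 × 1.5 = 730.575
  [4→6]: (406.1+229.3)/2 × 2 = 635.4
  Sum = 2518.55 ng/mL·h
Extrapolated tail: C_last / k_e = 229.3 / 0.31 = 739.677
AUC_0→∞ = 2518.55 + 739.677 = 3258.227 ng/mL·h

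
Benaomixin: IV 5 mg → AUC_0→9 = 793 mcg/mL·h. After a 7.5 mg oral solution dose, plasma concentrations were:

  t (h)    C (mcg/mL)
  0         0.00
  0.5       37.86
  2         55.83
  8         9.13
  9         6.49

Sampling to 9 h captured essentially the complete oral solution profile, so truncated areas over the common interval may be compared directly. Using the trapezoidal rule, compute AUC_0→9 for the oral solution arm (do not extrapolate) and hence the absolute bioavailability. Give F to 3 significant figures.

F = 0.237

Trapezoidal AUC_0→9 (oral solution):
  [0→0.5]: (0.00+37.86)/2 × 0.5 = 9.465
  [0.5→2]: (37.86+55.83)/2 × 1.5 = 70.2675
  [2→8]: (55.83+9.13)/2 × 6 = 194.88
  [8→9]: (9.13+6.49)/2 × 1 = 7.81
  Sum = 282.4225 mcg/mL·h
F = (AUC_ev/D_ev)/(AUC_iv/D_iv) = (282.4225/7.5)/(793/5) = 37.6563/158.6 = 0.2374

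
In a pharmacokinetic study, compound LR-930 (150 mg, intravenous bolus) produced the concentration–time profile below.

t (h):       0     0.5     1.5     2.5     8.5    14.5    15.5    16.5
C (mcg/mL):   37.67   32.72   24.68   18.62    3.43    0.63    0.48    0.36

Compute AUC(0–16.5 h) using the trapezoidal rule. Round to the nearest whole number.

Trapezoidal AUC_0→16.5:
  [0→0.5]: (37.67+32.72)/2 × 0.5 = 17.5975
  [0.5→1.5]: (32.72+24.68)/2 × 1 = 28.7
  [1.5→2.5]: (24.68+18.62)/2 × 1 = 21.65
  [2.5→8.5]: (18.62+3.43)/2 × 6 = 66.15
  [8.5→14.5]: (3.43+0.63)/2 × 6 = 12.18
  [14.5→15.5]: (0.63+0.48)/2 × 1 = 0.555
  [15.5→16.5]: (0.48+0.36)/2 × 1 = 0.42
  Sum = 147.2525 mcg/mL·h

AUC = 147 mcg/mL·h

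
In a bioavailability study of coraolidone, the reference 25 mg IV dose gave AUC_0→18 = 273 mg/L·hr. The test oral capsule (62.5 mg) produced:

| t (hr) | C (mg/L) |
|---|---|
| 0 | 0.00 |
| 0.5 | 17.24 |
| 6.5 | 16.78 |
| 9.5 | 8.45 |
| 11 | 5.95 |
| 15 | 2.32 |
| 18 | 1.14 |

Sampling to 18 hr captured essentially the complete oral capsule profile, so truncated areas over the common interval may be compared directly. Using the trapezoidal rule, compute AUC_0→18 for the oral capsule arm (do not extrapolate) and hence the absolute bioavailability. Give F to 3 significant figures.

F = 0.259

Trapezoidal AUC_0→18 (oral capsule):
  [0→0.5]: (0.00+17.24)/2 × 0.5 = 4.31
  [0.5→6.5]: (17.24+16.78)/2 × 6 = 102.06
  [6.5→9.5]: (16.78+8.45)/2 × 3 = 37.845
  [9.5→11]: (8.45+5.95)/2 × 1.5 = 10.8
  [11→15]: (5.95+2.32)/2 × 4 = 16.54
  [15→18]: (2.32+1.14)/2 × 3 = 5.19
  Sum = 176.745 mg/L·hr
F = (AUC_ev/D_ev)/(AUC_iv/D_iv) = (176.745/62.5)/(273/25) = 2.82792/10.92 = 0.2590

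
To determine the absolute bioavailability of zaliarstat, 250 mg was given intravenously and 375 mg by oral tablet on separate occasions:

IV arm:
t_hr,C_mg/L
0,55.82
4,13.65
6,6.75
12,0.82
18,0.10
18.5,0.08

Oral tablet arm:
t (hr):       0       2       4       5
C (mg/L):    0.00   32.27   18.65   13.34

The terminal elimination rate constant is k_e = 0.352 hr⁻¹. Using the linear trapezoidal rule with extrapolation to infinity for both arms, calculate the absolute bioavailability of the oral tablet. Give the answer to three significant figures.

Trapezoidal AUC_0→18.5 (IV):
  [0→4]: (55.82+13.65)/2 × 4 = 138.94
  [4→6]: (13.65+6.75)/2 × 2 = 20.4
  [6→12]: (6.75+0.82)/2 × 6 = 22.71
  [12→18]: (0.82+0.10)/2 × 6 = 2.76
  [18→18.5]: (0.10+0.08)/2 × 0.5 = 0.045
  Sum = 184.855 mg/L·hr
IV tail: 0.08/0.352 = 0.227; AUC_iv,0→∞ = 184.855 + 0.227 = 185.082 mg/L·hr
Trapezoidal AUC_0→5 (oral tablet):
  [0→2]: (0.00+32.27)/2 × 2 = 32.27
  [2→4]: (32.27+18.65)/2 × 2 = 50.92
  [4→5]: (18.65+13.34)/2 × 1 = 15.995
  Sum = 99.185 mg/L·hr
oral tablet tail: 13.34/0.352 = 37.898; AUC_ev,0→∞ = 99.185 + 37.898 = 137.083 mg/L·hr
F = (AUC_ev/D_ev)/(AUC_iv/D_iv) = (137.083/375)/(185.082/250) = 0.365555/0.740328 = 0.4938

F = 0.494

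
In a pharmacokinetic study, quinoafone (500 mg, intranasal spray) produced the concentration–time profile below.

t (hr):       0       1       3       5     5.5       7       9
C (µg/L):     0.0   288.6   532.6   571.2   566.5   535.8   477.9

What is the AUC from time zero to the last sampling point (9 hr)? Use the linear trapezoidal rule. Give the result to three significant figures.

Trapezoidal AUC_0→9:
  [0→1]: (0.0+288.6)/2 × 1 = 144.3
  [1→3]: (288.6+532.6)/2 × 2 = 821.2
  [3→5]: (532.6+571.2)/2 × 2 = 1103.8
  [5→5.5]: (571.2+566.5)/2 × 0.5 = 284.425
  [5.5→7]: (566.5+535.8)/2 × 1.5 = 826.725
  [7→9]: (535.8+477.9)/2 × 2 = 1013.7
  Sum = 4194.15 µg/L·hr

AUC = 4190 µg/L·hr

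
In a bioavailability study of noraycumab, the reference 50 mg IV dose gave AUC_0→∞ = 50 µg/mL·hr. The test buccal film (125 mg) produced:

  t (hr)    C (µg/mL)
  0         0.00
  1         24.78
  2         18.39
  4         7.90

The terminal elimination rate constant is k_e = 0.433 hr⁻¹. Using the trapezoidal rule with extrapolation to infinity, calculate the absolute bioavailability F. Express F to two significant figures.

Trapezoidal AUC_0→4 (buccal film):
  [0→1]: (0.00+24.78)/2 × 1 = 12.39
  [1→2]: (24.78+18.39)/2 × 1 = 21.585
  [2→4]: (18.39+7.90)/2 × 2 = 26.29
  Sum = 60.265 µg/mL·hr
Tail: C_last/k_e = 7.90/0.433 = 18.245
AUC_0→∞ (buccal film) = 60.265 + 18.245 = 78.51 µg/mL·hr
F = (AUC_ev/D_ev)/(AUC_iv/D_iv) = (78.51/125)/(50/50) = 0.62808/1 = 0.6281

F = 0.63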